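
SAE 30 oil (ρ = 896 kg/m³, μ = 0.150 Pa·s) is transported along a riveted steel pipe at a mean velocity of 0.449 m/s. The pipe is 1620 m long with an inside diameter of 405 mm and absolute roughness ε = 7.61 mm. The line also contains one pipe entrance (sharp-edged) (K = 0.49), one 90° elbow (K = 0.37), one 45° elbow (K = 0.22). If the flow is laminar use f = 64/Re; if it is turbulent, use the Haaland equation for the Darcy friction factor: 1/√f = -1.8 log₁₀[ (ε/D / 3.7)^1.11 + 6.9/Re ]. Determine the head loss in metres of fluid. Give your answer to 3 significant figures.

h_f ≈ 2.43 m

Reynolds number Re = ρVD/μ = 896 · 0.449 · 0.405 / 0.15 = 1086.
Re < 2300 → laminar flow, so f = 64/Re = 64/1086 = 0.05892 (the turbulent correlation is not needed).
Total minor-loss coefficient ΣK = 1·0.49 + 1·0.37 + 1·0.22 = 1.08.
ΔP = [f·L/D + ΣK]·(ρV²/2) = [0.05892·1620/0.405 + 1.08]·(896·0.449²/2) = [235.7 + 1.08]·90.32 = 2.138e+04 Pa.
Head loss h_f = ΔP/(ρg) = 2.138e+04/(896·9.81) = 2.43 m.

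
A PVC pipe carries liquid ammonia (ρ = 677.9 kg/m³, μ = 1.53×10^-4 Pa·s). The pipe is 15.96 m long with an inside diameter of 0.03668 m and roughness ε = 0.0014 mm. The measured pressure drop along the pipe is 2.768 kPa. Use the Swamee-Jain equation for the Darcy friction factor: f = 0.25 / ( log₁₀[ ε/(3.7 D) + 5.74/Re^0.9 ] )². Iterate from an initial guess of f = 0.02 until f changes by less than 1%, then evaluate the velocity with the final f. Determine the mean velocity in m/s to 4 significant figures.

V ≈ 1.074 m/s

Rearranging Darcy-Weisbach: V = √(2·ΔP·D/(f·L·ρ)). With ε/D = 1.4e-06/0.03668 = 3.82e-05, iterate starting from f = 0.02:
  f = 0.02 → V = √(2·2768·0.03668/(0.02·15.96·677.9)) = 0.9687 m/s; Re = ρVD/μ = 1.574e+05; f → 0.01658
  f = 0.01658 → V = 1.064 m/s; Re = 1.729e+05; f → 0.0163
  f = 0.0163 → V = 1.073 m/s; Re = 1.744e+05; f → 0.01627
Converged (Δf/f < 1%). With the final f = 0.01627: V = √(2·2768·0.03668/(0.01627·15.96·677.9)) = 1.074 m/s.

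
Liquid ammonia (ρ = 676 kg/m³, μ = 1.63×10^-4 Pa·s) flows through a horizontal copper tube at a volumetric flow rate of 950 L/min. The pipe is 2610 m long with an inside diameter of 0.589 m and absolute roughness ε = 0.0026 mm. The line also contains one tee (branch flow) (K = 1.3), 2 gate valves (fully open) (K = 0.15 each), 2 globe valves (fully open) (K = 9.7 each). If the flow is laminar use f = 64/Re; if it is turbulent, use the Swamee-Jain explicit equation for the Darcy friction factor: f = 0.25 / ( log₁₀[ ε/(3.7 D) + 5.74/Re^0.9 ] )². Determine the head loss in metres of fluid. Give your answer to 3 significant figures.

Q = 950 L/min = 950/60000 = 0.01583 m³/s.
Cross-sectional area A = πD²/4 = π(0.589)²/4 = 0.2725 m²; mean velocity V = Q/A = 0.01583/0.2725 = 0.05811 m/s.
Reynolds number Re = ρVD/μ = 676 · 0.05811 · 0.589 / 0.000163 = 1.419e+05.
Re > 4000 → turbulent. Relative roughness ε/D = 2.6e-06/0.589 = 4.41e-06. Swamee-Jain: f = 0.25/(log₁₀[4.41e-06/3.7 + 5.74/1.419e+05^0.9])² = 0.25/(log₁₀[1.19e-06 + 0.000132])² = 0.25/(-3.874)² = 0.01666.
Total minor-loss coefficient ΣK = 1·1.3 + 2·0.15 + 2·9.7 = 21.
ΔP = [f·L/D + ΣK]·(ρV²/2) = [0.01666·2610/0.589 + 21]·(676·0.05811²/2) = [73.81 + 21]·1.141 = 108.2 Pa.
Head loss h_f = ΔP/(ρg) = 108.2/(676·9.81) = 0.0163 m.

h_f ≈ 0.0163 m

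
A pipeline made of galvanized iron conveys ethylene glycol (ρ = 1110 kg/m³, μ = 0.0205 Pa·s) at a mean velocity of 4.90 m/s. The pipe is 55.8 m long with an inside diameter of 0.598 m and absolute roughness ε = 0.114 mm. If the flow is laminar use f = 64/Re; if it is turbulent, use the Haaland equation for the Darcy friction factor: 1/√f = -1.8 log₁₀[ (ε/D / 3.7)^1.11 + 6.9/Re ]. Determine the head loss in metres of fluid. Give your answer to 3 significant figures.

Reynolds number Re = ρVD/μ = 1110 · 4.9 · 0.598 / 0.0205 = 1.587e+05.
Re > 4000 → turbulent. Relative roughness ε/D = 0.000114/0.598 = 0.000191. Haaland: 1/√f = -1.8 log₁₀[(0.000191/3.7)^1.11 + 6.9/1.587e+05] = -1.8 log₁₀[1.74e-05 + 4.35e-05] = 7.588, so f = 0.01737.
Darcy-Weisbach: ΔP = f(L/D)(ρV²/2) = 0.01737·(55.8/0.598)·(1110·4.9²/2) = 0.01737·93.31·1.333e+04 = 2.16e+04 Pa.
Head loss h_f = ΔP/(ρg) = 2.16e+04/(1110·9.81) = 1.98 m.

h_f ≈ 1.98 m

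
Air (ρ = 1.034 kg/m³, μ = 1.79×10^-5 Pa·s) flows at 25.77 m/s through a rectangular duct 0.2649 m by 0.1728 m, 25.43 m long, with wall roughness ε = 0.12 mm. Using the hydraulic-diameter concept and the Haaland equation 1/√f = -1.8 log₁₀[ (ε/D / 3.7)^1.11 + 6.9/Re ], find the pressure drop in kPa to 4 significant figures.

ΔP ≈ 0.7701 kPa

Hydraulic diameter D_h = 4A/P = 4·(0.2649·0.1728)/(2·(0.2649+0.1728)) = 0.1831/0.8754 = 0.2092 m.
Re = ρVD_h/μ = 1.034·25.77·0.2092/1.79e-05 = 3.114e+05.
ε/D_h = 0.00012/0.2092 = 0.000574; Haaland gives 1/√f = -1.8 log₁₀[5.91e-05+2.22e-05] = 7.362, so f = 0.01845.
ΔP = f(L/D_h)(ρV²/2) = 0.01845·25.43/0.2092·343.3 = 770.1 Pa.
ΔP = 0.7701 kPa.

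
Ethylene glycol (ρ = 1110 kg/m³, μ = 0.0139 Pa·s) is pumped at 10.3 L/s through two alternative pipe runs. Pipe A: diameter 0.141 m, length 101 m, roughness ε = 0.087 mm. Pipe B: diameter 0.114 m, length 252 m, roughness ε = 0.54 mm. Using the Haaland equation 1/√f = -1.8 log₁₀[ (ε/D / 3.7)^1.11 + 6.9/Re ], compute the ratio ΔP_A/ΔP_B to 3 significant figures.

Pipe A: V = Q/A = 0.0103/0.01561 = 0.6596 m/s; Re = 7427; ε/D = 0.000617; Haaland → f = 0.03422; ΔP_A = f(L/D)(ρV²/2) = 5920 Pa.
Pipe B: V = Q/A = 0.0103/0.01021 = 1.009 m/s; Re = 9187; ε/D = 0.00474; Haaland → f = 0.03762; ΔP_B = f(L/D)(ρV²/2) = 4.699e+04 Pa.
ΔP_A/ΔP_B = 5920/4.699e+04 = 0.126.

ΔP_A/ΔP_B ≈ 0.126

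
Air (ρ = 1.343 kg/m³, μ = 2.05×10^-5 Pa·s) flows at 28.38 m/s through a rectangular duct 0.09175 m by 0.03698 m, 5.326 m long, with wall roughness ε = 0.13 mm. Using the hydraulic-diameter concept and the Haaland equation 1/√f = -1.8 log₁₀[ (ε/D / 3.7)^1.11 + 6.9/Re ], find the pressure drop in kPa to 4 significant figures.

ΔP ≈ 1.431 kPa

Hydraulic diameter D_h = 4A/P = 4·(0.09175·0.03698)/(2·(0.09175+0.03698)) = 0.01357/0.2575 = 0.05271 m.
Re = ρVD_h/μ = 1.343·28.38·0.05271/2.05e-05 = 9.801e+04.
ε/D_h = 0.00013/0.05271 = 0.00247; Haaland gives 1/√f = -1.8 log₁₀[0.000298+7.04e-05] = 6.18, so f = 0.02618.
ΔP = f(L/D_h)(ρV²/2) = 0.02618·5.326/0.05271·540.8 = 1431 Pa.
ΔP = 1.431 kPa.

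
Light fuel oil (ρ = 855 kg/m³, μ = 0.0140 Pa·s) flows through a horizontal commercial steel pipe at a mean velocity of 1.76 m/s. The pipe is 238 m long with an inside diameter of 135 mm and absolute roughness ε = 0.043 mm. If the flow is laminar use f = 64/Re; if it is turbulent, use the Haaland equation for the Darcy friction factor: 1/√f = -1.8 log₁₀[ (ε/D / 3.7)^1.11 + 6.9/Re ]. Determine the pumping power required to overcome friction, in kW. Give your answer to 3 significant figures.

Reynolds number Re = ρVD/μ = 855 · 1.76 · 0.135 / 0.014 = 1.451e+04.
Re > 4000 → turbulent. Relative roughness ε/D = 4.3e-05/0.135 = 0.000319. Haaland: 1/√f = -1.8 log₁₀[(0.000319/3.7)^1.11 + 6.9/1.451e+04] = -1.8 log₁₀[3.07e-05 + 0.000476] = 5.932, so f = 0.02842.
Darcy-Weisbach: ΔP = f(L/D)(ρV²/2) = 0.02842·(238/0.135)·(855·1.76²/2) = 0.02842·1763·1324 = 6.634e+04 Pa.
Q = V·A = 1.76·0.01431 = 0.02519 m³/s.
Pumping power P = QΔP = 0.02519·6.634e+04 = 1671 W = 1.67 kW.

P ≈ 1.67 kW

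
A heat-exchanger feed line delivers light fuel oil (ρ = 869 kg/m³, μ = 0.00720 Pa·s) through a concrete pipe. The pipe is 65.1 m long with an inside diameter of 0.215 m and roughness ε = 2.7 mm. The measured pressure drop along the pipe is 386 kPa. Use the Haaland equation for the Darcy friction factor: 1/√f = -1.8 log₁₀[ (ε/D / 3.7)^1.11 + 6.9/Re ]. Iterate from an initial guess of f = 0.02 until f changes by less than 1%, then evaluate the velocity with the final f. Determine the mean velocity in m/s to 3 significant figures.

Rearranging Darcy-Weisbach: V = √(2·ΔP·D/(f·L·ρ)). With ε/D = 0.0027/0.215 = 0.0126, iterate starting from f = 0.02:
  f = 0.02 → V = √(2·3.86e+05·0.215/(0.02·65.1·869)) = 12.11 m/s; Re = ρVD/μ = 3.143e+05; f → 0.04124
  f = 0.04124 → V = 8.435 m/s; Re = 2.189e+05; f → 0.04131
Converged (Δf/f < 1%). With the final f = 0.04131: V = √(2·3.86e+05·0.215/(0.04131·65.1·869)) = 8.428 m/s.

V ≈ 8.43 m/s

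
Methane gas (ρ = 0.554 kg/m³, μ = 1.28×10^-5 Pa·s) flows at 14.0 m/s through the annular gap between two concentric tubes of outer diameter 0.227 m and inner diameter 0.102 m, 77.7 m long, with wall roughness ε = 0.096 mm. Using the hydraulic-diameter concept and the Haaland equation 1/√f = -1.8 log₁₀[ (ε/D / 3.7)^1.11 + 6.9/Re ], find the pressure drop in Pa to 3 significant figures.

ΔP ≈ 736 Pa

Hydraulic diameter D_h = 4A/P = D_o - D_i = 0.227 - 0.102 = 0.125 m.
Re = ρVD_h/μ = 0.554·14·0.125/1.28e-05 = 7.574e+04.
ε/D_h = 9.6e-05/0.125 = 0.000768; Haaland gives 1/√f = -1.8 log₁₀[8.17e-05+9.11e-05] = 6.773, so f = 0.0218.
ΔP = f(L/D_h)(ρV²/2) = 0.0218·77.7/0.125·54.29 = 735.8 Pa.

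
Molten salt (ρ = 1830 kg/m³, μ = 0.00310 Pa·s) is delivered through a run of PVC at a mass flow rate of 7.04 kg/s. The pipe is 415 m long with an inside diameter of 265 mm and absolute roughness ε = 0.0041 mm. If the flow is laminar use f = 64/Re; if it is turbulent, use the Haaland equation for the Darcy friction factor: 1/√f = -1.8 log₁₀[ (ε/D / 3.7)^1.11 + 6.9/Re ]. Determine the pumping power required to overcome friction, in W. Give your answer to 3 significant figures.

P ≈ 0.809 W

A = πD²/4 = π(0.265)²/4 = 0.05515 m²; mean velocity V = ṁ/(ρA) = 7.04/(1830 · 0.05515) = 0.06975 m/s.
Reynolds number Re = ρVD/μ = 1830 · 0.06975 · 0.265 / 0.0031 = 1.091e+04.
Re > 4000 → turbulent. Relative roughness ε/D = 4.1e-06/0.265 = 1.55e-05. Haaland: 1/√f = -1.8 log₁₀[(1.55e-05/3.7)^1.11 + 6.9/1.091e+04] = -1.8 log₁₀[1.07e-06 + 0.000632] = 5.757, so f = 0.03017.
Darcy-Weisbach: ΔP = f(L/D)(ρV²/2) = 0.03017·(415/0.265)·(1830·0.06975²/2) = 0.03017·1566·4.451 = 210.3 Pa.
Q = ṁ/ρ = 7.04/1830 = 0.003847 m³/s.
Pumping power P = QΔP = 0.003847·210.3 = 0.8092 W = 0.809 W.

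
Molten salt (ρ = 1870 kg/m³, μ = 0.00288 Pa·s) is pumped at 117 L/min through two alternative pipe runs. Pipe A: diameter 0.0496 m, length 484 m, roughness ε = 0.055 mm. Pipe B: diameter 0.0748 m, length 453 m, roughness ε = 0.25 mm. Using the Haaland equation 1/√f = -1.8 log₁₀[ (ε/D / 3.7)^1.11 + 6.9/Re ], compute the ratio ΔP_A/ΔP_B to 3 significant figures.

Pipe A: V = Q/A = 0.00195/0.001932 = 1.009 m/s; Re = 3.25e+04; ε/D = 0.00111; Haaland → f = 0.02556; ΔP_A = f(L/D)(ρV²/2) = 2.375e+05 Pa.
Pipe B: V = Q/A = 0.00195/0.004394 = 0.4438 m/s; Re = 2.155e+04; ε/D = 0.00334; Haaland → f = 0.03146; ΔP_B = f(L/D)(ρV²/2) = 3.508e+04 Pa.
ΔP_A/ΔP_B = 2.375e+05/3.508e+04 = 6.77.

ΔP_A/ΔP_B ≈ 6.77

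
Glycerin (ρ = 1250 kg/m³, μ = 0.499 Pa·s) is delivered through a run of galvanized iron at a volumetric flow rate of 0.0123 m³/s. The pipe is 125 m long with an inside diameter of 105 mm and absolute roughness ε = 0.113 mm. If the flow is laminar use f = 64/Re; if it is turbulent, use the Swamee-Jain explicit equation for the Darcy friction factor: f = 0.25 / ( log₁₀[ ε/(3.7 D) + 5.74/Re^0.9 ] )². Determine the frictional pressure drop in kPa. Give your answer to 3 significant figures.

ΔP ≈ 257 kPa

Cross-sectional area A = πD²/4 = π(0.105)²/4 = 0.008659 m²; mean velocity V = Q/A = 0.0123/0.008659 = 1.42 m/s.
Reynolds number Re = ρVD/μ = 1250 · 1.42 · 0.105 / 0.499 = 373.6.
Re < 2300 → laminar flow, so f = 64/Re = 64/373.6 = 0.1713 (the turbulent correlation is not needed).
Darcy-Weisbach: ΔP = f(L/D)(ρV²/2) = 0.1713·(125/0.105)·(1250·1.42²/2) = 0.1713·1190·1261 = 2.572e+05 Pa.
ΔP = 2.572e+05 Pa = 257 kPa.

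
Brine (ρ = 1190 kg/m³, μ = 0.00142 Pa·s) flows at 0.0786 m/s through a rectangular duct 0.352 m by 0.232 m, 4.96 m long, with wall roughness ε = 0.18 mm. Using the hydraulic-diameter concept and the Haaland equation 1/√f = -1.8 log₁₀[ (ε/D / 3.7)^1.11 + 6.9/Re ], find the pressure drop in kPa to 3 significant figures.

Hydraulic diameter D_h = 4A/P = 4·(0.352·0.232)/(2·(0.352+0.232)) = 0.3267/1.168 = 0.2797 m.
Re = ρVD_h/μ = 1190·0.0786·0.2797/0.00142 = 1.842e+04.
ε/D_h = 0.00018/0.2797 = 0.000644; Haaland gives 1/√f = -1.8 log₁₀[6.71e-05+0.000375] = 6.039, so f = 0.02742.
ΔP = f(L/D_h)(ρV²/2) = 0.02742·4.96/0.2797·3.676 = 1.788 Pa.
ΔP = 0.00179 kPa.

ΔP ≈ 0.00179 kPa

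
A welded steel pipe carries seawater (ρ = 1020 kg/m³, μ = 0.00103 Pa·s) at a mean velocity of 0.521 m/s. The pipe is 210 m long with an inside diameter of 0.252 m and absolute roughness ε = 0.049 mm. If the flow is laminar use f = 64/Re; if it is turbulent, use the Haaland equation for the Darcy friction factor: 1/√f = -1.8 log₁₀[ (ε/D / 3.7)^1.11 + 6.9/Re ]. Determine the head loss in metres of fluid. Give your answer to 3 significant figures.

h_f ≈ 0.207 m

Reynolds number Re = ρVD/μ = 1020 · 0.521 · 0.252 / 0.00103 = 1.3e+05.
Re > 4000 → turbulent. Relative roughness ε/D = 4.9e-05/0.252 = 0.000194. Haaland: 1/√f = -1.8 log₁₀[(0.000194/3.7)^1.11 + 6.9/1.3e+05] = -1.8 log₁₀[1.78e-05 + 5.31e-05] = 7.469, so f = 0.01792.
Darcy-Weisbach: ΔP = f(L/D)(ρV²/2) = 0.01792·(210/0.252)·(1020·0.521²/2) = 0.01792·833.3·138.4 = 2068 Pa.
Head loss h_f = ΔP/(ρg) = 2068/(1020·9.81) = 0.207 m.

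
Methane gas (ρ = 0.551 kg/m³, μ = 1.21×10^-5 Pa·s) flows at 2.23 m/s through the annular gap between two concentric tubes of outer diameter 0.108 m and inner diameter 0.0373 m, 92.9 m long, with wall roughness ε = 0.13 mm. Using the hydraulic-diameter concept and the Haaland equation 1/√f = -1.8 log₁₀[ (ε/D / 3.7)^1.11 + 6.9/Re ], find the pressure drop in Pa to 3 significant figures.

ΔP ≈ 64.7 Pa

Hydraulic diameter D_h = 4A/P = D_o - D_i = 0.108 - 0.0373 = 0.0707 m.
Re = ρVD_h/μ = 0.551·2.23·0.0707/1.21e-05 = 7179.
ε/D_h = 0.00013/0.0707 = 0.00184; Haaland gives 1/√f = -1.8 log₁₀[0.000215+0.000961] = 5.273, so f = 0.03596.
ΔP = f(L/D_h)(ρV²/2) = 0.03596·92.9/0.0707·1.37 = 64.74 Pa.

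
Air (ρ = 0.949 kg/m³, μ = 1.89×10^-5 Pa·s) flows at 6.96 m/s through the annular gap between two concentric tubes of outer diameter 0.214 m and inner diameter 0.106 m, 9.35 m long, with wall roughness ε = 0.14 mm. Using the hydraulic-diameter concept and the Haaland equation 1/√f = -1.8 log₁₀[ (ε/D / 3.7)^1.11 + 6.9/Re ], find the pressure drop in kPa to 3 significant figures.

ΔP ≈ 0.0506 kPa

Hydraulic diameter D_h = 4A/P = D_o - D_i = 0.214 - 0.106 = 0.108 m.
Re = ρVD_h/μ = 0.949·6.96·0.108/1.89e-05 = 3.774e+04.
ε/D_h = 0.00014/0.108 = 0.0013; Haaland gives 1/√f = -1.8 log₁₀[0.000146+0.000183] = 6.269, so f = 0.02544.
ΔP = f(L/D_h)(ρV²/2) = 0.02544·9.35/0.108·22.99 = 50.63 Pa.
ΔP = 0.0506 kPa.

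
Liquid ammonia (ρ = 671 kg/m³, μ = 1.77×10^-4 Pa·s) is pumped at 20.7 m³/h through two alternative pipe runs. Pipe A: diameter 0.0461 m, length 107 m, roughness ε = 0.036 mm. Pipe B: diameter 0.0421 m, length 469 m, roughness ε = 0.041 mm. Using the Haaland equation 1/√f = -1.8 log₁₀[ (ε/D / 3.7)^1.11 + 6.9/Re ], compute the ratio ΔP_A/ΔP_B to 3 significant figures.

Pipe A: V = Q/A = 0.00575/0.001669 = 3.445 m/s; Re = 6.02e+05; ε/D = 0.000781; Haaland → f = 0.01906; ΔP_A = f(L/D)(ρV²/2) = 1.762e+05 Pa.
Pipe B: V = Q/A = 0.00575/0.001392 = 4.131 m/s; Re = 6.592e+05; ε/D = 0.000974; Haaland → f = 0.01996; ΔP_B = f(L/D)(ρV²/2) = 1.273e+06 Pa.
ΔP_A/ΔP_B = 1.762e+05/1.273e+06 = 0.138.

ΔP_A/ΔP_B ≈ 0.138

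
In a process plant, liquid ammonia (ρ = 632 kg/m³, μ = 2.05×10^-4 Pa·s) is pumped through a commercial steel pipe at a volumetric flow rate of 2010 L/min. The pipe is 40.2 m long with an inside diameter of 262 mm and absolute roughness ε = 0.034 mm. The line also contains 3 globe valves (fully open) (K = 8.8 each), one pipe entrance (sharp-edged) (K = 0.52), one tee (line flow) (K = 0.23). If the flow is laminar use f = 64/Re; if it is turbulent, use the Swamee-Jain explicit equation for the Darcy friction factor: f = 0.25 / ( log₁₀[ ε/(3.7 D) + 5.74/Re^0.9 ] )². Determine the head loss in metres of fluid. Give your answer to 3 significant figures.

Q = 2010 L/min = 2010/60000 = 0.0335 m³/s.
Cross-sectional area A = πD²/4 = π(0.262)²/4 = 0.05391 m²; mean velocity V = Q/A = 0.0335/0.05391 = 0.6214 m/s.
Reynolds number Re = ρVD/μ = 632 · 0.6214 · 0.262 / 0.000205 = 5.019e+05.
Re > 4000 → turbulent. Relative roughness ε/D = 3.4e-05/0.262 = 0.00013. Swamee-Jain: f = 0.25/(log₁₀[0.00013/3.7 + 5.74/5.019e+05^0.9])² = 0.25/(log₁₀[3.51e-05 + 4.25e-05])² = 0.25/(-4.11)² = 0.0148.
Total minor-loss coefficient ΣK = 3·8.8 + 1·0.52 + 1·0.23 = 27.2.
ΔP = [f·L/D + ΣK]·(ρV²/2) = [0.0148·40.2/0.262 + 27.2]·(632·0.6214²/2) = [2.27 + 27.2]·122 = 3590 Pa.
Head loss h_f = ΔP/(ρg) = 3590/(632·9.81) = 0.579 m.

h_f ≈ 0.579 m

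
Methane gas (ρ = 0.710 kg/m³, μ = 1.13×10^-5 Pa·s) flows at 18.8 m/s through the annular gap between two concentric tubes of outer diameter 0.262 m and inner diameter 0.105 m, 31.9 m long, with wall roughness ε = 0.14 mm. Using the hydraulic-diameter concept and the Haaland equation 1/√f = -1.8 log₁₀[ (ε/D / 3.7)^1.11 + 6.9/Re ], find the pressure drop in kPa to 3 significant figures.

ΔP ≈ 0.524 kPa

Hydraulic diameter D_h = 4A/P = D_o - D_i = 0.262 - 0.105 = 0.157 m.
Re = ρVD_h/μ = 0.71·18.8·0.157/1.13e-05 = 1.855e+05.
ε/D_h = 0.00014/0.157 = 0.000892; Haaland gives 1/√f = -1.8 log₁₀[9.64e-05+3.72e-05] = 6.974, so f = 0.02056.
ΔP = f(L/D_h)(ρV²/2) = 0.02056·31.9/0.157·125.5 = 524.2 Pa.
ΔP = 0.524 kPa.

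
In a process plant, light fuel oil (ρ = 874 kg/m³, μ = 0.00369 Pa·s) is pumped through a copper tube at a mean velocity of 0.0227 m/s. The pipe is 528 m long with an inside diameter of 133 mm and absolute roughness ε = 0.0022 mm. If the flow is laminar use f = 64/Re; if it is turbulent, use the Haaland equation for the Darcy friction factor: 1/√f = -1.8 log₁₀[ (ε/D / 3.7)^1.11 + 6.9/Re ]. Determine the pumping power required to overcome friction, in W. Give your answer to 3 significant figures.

Reynolds number Re = ρVD/μ = 874 · 0.0227 · 0.133 / 0.00369 = 715.1.
Re < 2300 → laminar flow, so f = 64/Re = 64/715.1 = 0.0895 (the turbulent correlation is not needed).
Darcy-Weisbach: ΔP = f(L/D)(ρV²/2) = 0.0895·(528/0.133)·(874·0.0227²/2) = 0.0895·3970·0.2252 = 80.01 Pa.
Q = V·A = 0.0227·0.01389 = 0.0003154 m³/s.
Pumping power P = QΔP = 0.0003154·80.01 = 0.02523 W = 0.0252 W.

P ≈ 0.0252 W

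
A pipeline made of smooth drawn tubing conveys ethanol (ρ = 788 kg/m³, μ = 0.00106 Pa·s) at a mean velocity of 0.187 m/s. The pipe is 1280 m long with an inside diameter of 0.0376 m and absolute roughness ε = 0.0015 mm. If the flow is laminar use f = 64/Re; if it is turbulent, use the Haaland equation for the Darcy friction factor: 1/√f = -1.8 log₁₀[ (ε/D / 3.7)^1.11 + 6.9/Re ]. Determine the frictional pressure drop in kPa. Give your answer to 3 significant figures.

ΔP ≈ 17.5 kPa

Reynolds number Re = ρVD/μ = 788 · 0.187 · 0.0376 / 0.00106 = 5227.
Re > 4000 → turbulent. Relative roughness ε/D = 1.5e-06/0.0376 = 3.99e-05. Haaland: 1/√f = -1.8 log₁₀[(3.99e-05/3.7)^1.11 + 6.9/5227] = -1.8 log₁₀[3.06e-06 + 0.00132] = 5.181, so f = 0.03725.
Darcy-Weisbach: ΔP = f(L/D)(ρV²/2) = 0.03725·(1280/0.0376)·(788·0.187²/2) = 0.03725·3.404e+04·13.78 = 1.747e+04 Pa.
ΔP = 1.747e+04 Pa = 17.5 kPa.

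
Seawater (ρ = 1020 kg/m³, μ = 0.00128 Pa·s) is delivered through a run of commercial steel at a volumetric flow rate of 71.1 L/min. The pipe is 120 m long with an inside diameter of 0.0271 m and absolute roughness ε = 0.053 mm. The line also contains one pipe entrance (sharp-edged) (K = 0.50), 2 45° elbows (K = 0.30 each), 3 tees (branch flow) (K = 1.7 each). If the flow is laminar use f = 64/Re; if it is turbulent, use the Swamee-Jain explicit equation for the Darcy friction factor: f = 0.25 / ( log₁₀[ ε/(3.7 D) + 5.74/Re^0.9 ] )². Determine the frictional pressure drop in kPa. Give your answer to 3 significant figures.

Q = 71.1 L/min = 71.1/60000 = 0.001185 m³/s.
Cross-sectional area A = πD²/4 = π(0.0271)²/4 = 0.0005768 m²; mean velocity V = Q/A = 0.001185/0.0005768 = 2.054 m/s.
Reynolds number Re = ρVD/μ = 1020 · 2.054 · 0.0271 / 0.00128 = 4.437e+04.
Re > 4000 → turbulent. Relative roughness ε/D = 5.3e-05/0.0271 = 0.00196. Swamee-Jain: f = 0.25/(log₁₀[0.00196/3.7 + 5.74/4.437e+04^0.9])² = 0.25/(log₁₀[0.000529 + 0.000377])² = 0.25/(-3.043)² = 0.027.
Total minor-loss coefficient ΣK = 1·0.5 + 2·0.3 + 3·1.7 = 6.2.
ΔP = [f·L/D + ΣK]·(ρV²/2) = [0.027·120/0.0271 + 6.2]·(1020·2.054²/2) = [119.6 + 6.2]·2153 = 2.707e+05 Pa.
ΔP = 2.707e+05 Pa = 271 kPa.

ΔP ≈ 271 kPa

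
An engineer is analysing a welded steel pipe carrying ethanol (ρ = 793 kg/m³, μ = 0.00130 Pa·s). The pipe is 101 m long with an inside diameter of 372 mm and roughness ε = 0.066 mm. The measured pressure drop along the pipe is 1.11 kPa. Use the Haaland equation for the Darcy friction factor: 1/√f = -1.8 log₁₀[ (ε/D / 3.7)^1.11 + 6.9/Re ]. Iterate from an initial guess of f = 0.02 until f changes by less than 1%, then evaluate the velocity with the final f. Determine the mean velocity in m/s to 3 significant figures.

V ≈ 0.778 m/s

Rearranging Darcy-Weisbach: V = √(2·ΔP·D/(f·L·ρ)). With ε/D = 6.6e-05/0.372 = 0.000177, iterate starting from f = 0.02:
  f = 0.02 → V = √(2·1110·0.372/(0.02·101·793)) = 0.718 m/s; Re = ρVD/μ = 1.629e+05; f → 0.01722
  f = 0.01722 → V = 0.7738 m/s; Re = 1.756e+05; f → 0.01703
  f = 0.01703 → V = 0.7781 m/s; Re = 1.766e+05; f → 0.01702
Converged (Δf/f < 1%). With the final f = 0.01702: V = √(2·1110·0.372/(0.01702·101·793)) = 0.7784 m/s.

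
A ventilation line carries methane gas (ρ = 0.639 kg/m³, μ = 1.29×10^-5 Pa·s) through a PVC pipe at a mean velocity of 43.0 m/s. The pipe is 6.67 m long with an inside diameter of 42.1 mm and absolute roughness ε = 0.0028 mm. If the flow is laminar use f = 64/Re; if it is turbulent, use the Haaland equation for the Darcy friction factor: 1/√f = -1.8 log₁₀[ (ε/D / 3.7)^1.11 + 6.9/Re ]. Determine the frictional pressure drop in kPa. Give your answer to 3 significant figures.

Reynolds number Re = ρVD/μ = 0.639 · 43 · 0.0421 / 1.29e-05 = 8.967e+04.
Re > 4000 → turbulent. Relative roughness ε/D = 2.8e-06/0.0421 = 6.65e-05. Haaland: 1/√f = -1.8 log₁₀[(6.65e-05/3.7)^1.11 + 6.9/8.967e+04] = -1.8 log₁₀[5.4e-06 + 7.69e-05] = 7.352, so f = 0.0185.
Darcy-Weisbach: ΔP = f(L/D)(ρV²/2) = 0.0185·(6.67/0.0421)·(0.639·43²/2) = 0.0185·158.4·590.8 = 1732 Pa.
ΔP = 1732 Pa = 1.73 kPa.

ΔP ≈ 1.73 kPa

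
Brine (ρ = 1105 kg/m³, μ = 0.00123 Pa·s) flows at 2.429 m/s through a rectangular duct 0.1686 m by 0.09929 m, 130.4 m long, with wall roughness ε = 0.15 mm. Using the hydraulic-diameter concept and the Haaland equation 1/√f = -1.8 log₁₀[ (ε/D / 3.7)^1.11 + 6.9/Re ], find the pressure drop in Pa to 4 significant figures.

ΔP ≈ 72790 Pa

Hydraulic diameter D_h = 4A/P = 4·(0.1686·0.09929)/(2·(0.1686+0.09929)) = 0.06696/0.5358 = 0.125 m.
Re = ρVD_h/μ = 1105·2.429·0.125/0.00123 = 2.727e+05.
ε/D_h = 0.00015/0.125 = 0.0012; Haaland gives 1/√f = -1.8 log₁₀[0.000134+2.53e-05] = 6.836, so f = 0.0214.
ΔP = f(L/D_h)(ρV²/2) = 0.0214·130.4/0.125·3260 = 7.279e+04 Pa.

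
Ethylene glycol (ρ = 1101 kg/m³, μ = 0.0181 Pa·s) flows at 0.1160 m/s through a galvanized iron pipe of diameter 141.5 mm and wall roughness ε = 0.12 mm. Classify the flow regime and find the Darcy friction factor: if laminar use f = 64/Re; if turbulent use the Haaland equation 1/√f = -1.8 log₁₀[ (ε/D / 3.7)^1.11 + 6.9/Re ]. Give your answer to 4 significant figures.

f ≈ 0.06410

Re = ρVD/μ = 1101·0.116·0.1415/0.0181 = 998.4.
Re < 2300 → laminar, so f = 64/Re = 0.0641 (roughness is irrelevant in laminar flow).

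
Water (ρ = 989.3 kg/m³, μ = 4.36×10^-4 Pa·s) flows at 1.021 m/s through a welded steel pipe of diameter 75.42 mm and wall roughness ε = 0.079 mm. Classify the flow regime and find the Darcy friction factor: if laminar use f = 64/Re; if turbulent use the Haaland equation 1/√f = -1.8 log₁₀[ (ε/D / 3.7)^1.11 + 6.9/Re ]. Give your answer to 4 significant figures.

f ≈ 0.02126

Re = ρVD/μ = 989.3·1.021·0.07542/0.000436 = 1.747e+05.
Re > 4000 → turbulent. ε/D = 7.9e-05/0.07542 = 0.00105; Haaland: 1/√f = -1.8 log₁₀[0.000115 + 3.95e-05] = 6.859, so f = 0.02126.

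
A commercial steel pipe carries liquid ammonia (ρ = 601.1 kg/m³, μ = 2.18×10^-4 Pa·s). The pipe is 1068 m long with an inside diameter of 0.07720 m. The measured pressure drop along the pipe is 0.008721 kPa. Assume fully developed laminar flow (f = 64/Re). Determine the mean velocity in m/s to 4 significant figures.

For laminar flow, f = 64/Re with Re = ρVD/μ, so Darcy-Weisbach reduces to ΔP = 32μLV/D². Solving for V: V = ΔP·D²/(32μL) = 8.721·(0.0772)²/(32·0.000218·1068) = 0.006976 m/s.
Check: Re = ρVD/μ = 601.1·0.006976·0.0772/0.000218 = 1485 < 2300, so the laminar assumption holds.

V ≈ 0.006976 m/s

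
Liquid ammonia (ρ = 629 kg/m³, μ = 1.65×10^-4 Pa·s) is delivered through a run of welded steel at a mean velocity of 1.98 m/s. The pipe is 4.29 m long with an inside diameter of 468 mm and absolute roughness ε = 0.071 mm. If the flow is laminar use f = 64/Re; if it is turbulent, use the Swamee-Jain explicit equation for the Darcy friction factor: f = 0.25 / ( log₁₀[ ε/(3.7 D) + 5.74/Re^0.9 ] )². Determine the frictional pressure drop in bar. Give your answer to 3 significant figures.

ΔP ≈ 0.00152 bar

Reynolds number Re = ρVD/μ = 629 · 1.98 · 0.468 / 0.000165 = 3.532e+06.
Re > 4000 → turbulent. Relative roughness ε/D = 7.1e-05/0.468 = 0.000152. Swamee-Jain: f = 0.25/(log₁₀[0.000152/3.7 + 5.74/3.532e+06^0.9])² = 0.25/(log₁₀[4.1e-05 + 7.34e-06])² = 0.25/(-4.316)² = 0.01342.
Darcy-Weisbach: ΔP = f(L/D)(ρV²/2) = 0.01342·(4.29/0.468)·(629·1.98²/2) = 0.01342·9.167·1233 = 151.7 Pa.
ΔP = 151.7 Pa = 0.00152 bar.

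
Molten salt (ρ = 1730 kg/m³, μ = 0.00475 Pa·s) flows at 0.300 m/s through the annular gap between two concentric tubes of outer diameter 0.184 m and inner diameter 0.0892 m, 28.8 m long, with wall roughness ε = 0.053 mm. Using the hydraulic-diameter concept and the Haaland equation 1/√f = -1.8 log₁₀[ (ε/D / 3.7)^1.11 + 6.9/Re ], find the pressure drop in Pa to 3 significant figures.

ΔP ≈ 740 Pa

Hydraulic diameter D_h = 4A/P = D_o - D_i = 0.184 - 0.0892 = 0.0948 m.
Re = ρVD_h/μ = 1730·0.3·0.0948/0.00475 = 1.036e+04.
ε/D_h = 5.3e-05/0.0948 = 0.000559; Haaland gives 1/√f = -1.8 log₁₀[5.74e-05+0.000666] = 5.653, so f = 0.03129.
ΔP = f(L/D_h)(ρV²/2) = 0.03129·28.8/0.0948·77.85 = 740.1 Pa.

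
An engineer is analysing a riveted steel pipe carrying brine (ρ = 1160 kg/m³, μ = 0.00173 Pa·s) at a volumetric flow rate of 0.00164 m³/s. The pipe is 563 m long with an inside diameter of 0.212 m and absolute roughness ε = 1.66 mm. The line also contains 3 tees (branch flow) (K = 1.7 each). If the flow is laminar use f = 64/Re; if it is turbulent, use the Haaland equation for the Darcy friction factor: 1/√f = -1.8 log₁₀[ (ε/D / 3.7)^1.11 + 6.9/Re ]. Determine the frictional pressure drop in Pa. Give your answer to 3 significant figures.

Cross-sectional area A = πD²/4 = π(0.212)²/4 = 0.0353 m²; mean velocity V = Q/A = 0.00164/0.0353 = 0.04646 m/s.
Reynolds number Re = ρVD/μ = 1160 · 0.04646 · 0.212 / 0.00173 = 6604.
Re > 4000 → turbulent. Relative roughness ε/D = 0.00166/0.212 = 0.00783. Haaland: 1/√f = -1.8 log₁₀[(0.00783/3.7)^1.11 + 6.9/6604] = -1.8 log₁₀[0.00107 + 0.00104] = 4.813, so f = 0.04317.
Total minor-loss coefficient ΣK = 3·1.7 = 5.1.
ΔP = [f·L/D + ΣK]·(ρV²/2) = [0.04317·563/0.212 + 5.1]·(1160·0.04646²/2) = [114.7 + 5.1]·1.252 = 149.9 Pa.

ΔP ≈ 150 Pa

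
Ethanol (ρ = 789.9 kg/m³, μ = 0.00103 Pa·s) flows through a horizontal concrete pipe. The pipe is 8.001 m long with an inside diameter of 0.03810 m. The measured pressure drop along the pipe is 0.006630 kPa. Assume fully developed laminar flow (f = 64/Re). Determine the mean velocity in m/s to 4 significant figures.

For laminar flow, f = 64/Re with Re = ρVD/μ, so Darcy-Weisbach reduces to ΔP = 32μLV/D². Solving for V: V = ΔP·D²/(32μL) = 6.63·(0.0381)²/(32·0.00103·8.001) = 0.03649 m/s.
Check: Re = ρVD/μ = 789.9·0.03649·0.0381/0.00103 = 1066 < 2300, so the laminar assumption holds.

V ≈ 0.03649 m/s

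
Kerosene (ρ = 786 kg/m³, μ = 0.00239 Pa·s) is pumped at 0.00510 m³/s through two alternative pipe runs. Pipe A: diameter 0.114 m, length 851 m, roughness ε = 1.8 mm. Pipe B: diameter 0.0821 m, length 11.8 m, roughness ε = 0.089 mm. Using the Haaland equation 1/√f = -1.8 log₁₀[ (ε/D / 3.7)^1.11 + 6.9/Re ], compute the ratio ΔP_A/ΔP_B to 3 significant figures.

Pipe A: V = Q/A = 0.0051/0.01021 = 0.4997 m/s; Re = 1.873e+04; ε/D = 0.0158; Haaland → f = 0.04684; ΔP_A = f(L/D)(ρV²/2) = 3.43e+04 Pa.
Pipe B: V = Q/A = 0.0051/0.005294 = 0.9634 m/s; Re = 2.601e+04; ε/D = 0.00108; Haaland → f = 0.02647; ΔP_B = f(L/D)(ρV²/2) = 1388 Pa.
ΔP_A/ΔP_B = 3.43e+04/1388 = 24.7.

ΔP_A/ΔP_B ≈ 24.7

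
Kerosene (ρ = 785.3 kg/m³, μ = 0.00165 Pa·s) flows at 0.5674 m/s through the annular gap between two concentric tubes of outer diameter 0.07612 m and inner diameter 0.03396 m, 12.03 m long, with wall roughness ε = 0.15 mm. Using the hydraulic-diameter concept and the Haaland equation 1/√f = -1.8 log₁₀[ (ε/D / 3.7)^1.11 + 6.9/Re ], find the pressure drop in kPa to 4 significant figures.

ΔP ≈ 1.256 kPa

Hydraulic diameter D_h = 4A/P = D_o - D_i = 0.07612 - 0.03396 = 0.04216 m.
Re = ρVD_h/μ = 785.3·0.5674·0.04216/0.00165 = 1.139e+04.
ε/D_h = 0.00015/0.04216 = 0.00356; Haaland gives 1/√f = -1.8 log₁₀[0.000448+0.000606] = 5.359, so f = 0.03482.
ΔP = f(L/D_h)(ρV²/2) = 0.03482·12.03/0.04216·126.4 = 1256 Pa.
ΔP = 1.256 kPa.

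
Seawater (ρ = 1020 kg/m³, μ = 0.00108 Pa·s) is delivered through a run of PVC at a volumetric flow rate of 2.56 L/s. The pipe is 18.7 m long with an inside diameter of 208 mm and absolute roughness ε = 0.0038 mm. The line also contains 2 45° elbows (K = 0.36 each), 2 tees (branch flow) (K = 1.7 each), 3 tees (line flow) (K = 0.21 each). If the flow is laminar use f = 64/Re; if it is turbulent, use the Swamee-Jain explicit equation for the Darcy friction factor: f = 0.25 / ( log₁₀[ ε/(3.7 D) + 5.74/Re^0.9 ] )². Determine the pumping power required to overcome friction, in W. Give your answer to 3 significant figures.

Q = 2.56 L/s = 2.56/1000 = 0.00256 m³/s.
Cross-sectional area A = πD²/4 = π(0.208)²/4 = 0.03398 m²; mean velocity V = Q/A = 0.00256/0.03398 = 0.07534 m/s.
Reynolds number Re = ρVD/μ = 1020 · 0.07534 · 0.208 / 0.00108 = 1.48e+04.
Re > 4000 → turbulent. Relative roughness ε/D = 3.8e-06/0.208 = 1.83e-05. Swamee-Jain: f = 0.25/(log₁₀[1.83e-05/3.7 + 5.74/1.48e+04^0.9])² = 0.25/(log₁₀[4.94e-06 + 0.00101])² = 0.25/(-2.992)² = 0.02792.
Total minor-loss coefficient ΣK = 2·0.36 + 2·1.7 + 3·0.21 = 4.75.
ΔP = [f·L/D + ΣK]·(ρV²/2) = [0.02792·18.7/0.208 + 4.75]·(1020·0.07534²/2) = [2.51 + 4.75]·2.895 = 21.02 Pa.
Pumping power P = QΔP = 0.00256·21.02 = 0.05380 W = 0.0538 W.

P ≈ 0.0538 W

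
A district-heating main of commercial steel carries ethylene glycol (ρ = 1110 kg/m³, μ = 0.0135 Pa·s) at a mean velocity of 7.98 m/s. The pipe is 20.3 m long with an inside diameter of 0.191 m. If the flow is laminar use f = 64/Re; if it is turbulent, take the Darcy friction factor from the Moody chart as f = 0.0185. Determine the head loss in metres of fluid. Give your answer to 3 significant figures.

Reynolds number Re = ρVD/μ = 1110 · 7.98 · 0.191 / 0.0135 = 1.253e+05.
Re > 4000 → turbulent; use the Moody-chart value f = 0.0185.
Darcy-Weisbach: ΔP = f(L/D)(ρV²/2) = 0.0185·(20.3/0.191)·(1110·7.98²/2) = 0.0185·106.3·3.534e+04 = 6.949e+04 Pa.
Head loss h_f = ΔP/(ρg) = 6.949e+04/(1110·9.81) = 6.38 m.

h_f ≈ 6.38 m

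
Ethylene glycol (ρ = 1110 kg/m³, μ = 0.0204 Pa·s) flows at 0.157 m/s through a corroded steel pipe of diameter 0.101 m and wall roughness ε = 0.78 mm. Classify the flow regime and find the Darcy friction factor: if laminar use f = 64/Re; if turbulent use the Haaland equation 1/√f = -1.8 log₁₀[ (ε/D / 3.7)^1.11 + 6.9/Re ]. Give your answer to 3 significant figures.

f ≈ 0.0742

Re = ρVD/μ = 1110·0.157·0.101/0.0204 = 862.8.
Re < 2300 → laminar, so f = 64/Re = 0.07418 (roughness is irrelevant in laminar flow).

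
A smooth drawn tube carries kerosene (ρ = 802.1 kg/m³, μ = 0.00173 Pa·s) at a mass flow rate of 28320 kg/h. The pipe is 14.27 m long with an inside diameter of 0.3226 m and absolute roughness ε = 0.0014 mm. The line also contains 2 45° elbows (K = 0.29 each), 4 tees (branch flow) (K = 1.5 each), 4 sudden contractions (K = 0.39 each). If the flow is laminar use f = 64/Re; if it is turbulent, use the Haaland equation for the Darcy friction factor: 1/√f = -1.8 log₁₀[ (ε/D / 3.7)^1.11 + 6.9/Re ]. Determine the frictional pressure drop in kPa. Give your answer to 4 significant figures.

ṁ = 28320 kg/h = 28320/3600 = 7.867 kg/s.
A = πD²/4 = π(0.3226)²/4 = 0.08174 m²; mean velocity V = ṁ/(ρA) = 7.867/(802.1 · 0.08174) = 0.12 m/s.
Reynolds number Re = ρVD/μ = 802.1 · 0.12 · 0.3226 / 0.00173 = 1.795e+04.
Re > 4000 → turbulent. Relative roughness ε/D = 1.4e-06/0.3226 = 4.34e-06. Haaland: 1/√f = -1.8 log₁₀[(4.34e-06/3.7)^1.11 + 6.9/1.795e+04] = -1.8 log₁₀[2.61e-07 + 0.000384] = 6.147, so f = 0.02647.
Total minor-loss coefficient ΣK = 2·0.29 + 4·1.5 + 4·0.39 = 8.14.
ΔP = [f·L/D + ΣK]·(ρV²/2) = [0.02647·14.27/0.3226 + 8.14]·(802.1·0.12²/2) = [1.171 + 8.14]·5.774 = 53.76 Pa.
ΔP = 53.76 Pa = 0.05376 kPa.

ΔP ≈ 0.05376 kPa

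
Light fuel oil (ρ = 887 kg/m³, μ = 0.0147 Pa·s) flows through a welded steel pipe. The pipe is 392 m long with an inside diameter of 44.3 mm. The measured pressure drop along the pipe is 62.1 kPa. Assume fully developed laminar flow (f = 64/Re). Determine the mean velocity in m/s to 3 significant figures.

For laminar flow, f = 64/Re with Re = ρVD/μ, so Darcy-Weisbach reduces to ΔP = 32μLV/D². Solving for V: V = ΔP·D²/(32μL) = 6.21e+04·(0.0443)²/(32·0.0147·392) = 0.6609 m/s.
Check: Re = ρVD/μ = 887·0.6609·0.0443/0.0147 = 1767 < 2300, so the laminar assumption holds.

V ≈ 0.661 m/s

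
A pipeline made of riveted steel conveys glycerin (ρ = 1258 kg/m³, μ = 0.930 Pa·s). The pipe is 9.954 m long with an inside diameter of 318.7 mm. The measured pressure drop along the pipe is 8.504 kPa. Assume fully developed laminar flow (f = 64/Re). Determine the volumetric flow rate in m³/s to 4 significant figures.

For laminar flow, f = 64/Re with Re = ρVD/μ, so Darcy-Weisbach reduces to ΔP = 32μLV/D². Solving for V: V = ΔP·D²/(32μL) = 8504·(0.3187)²/(32·0.93·9.954) = 2.916 m/s.
Check: Re = ρVD/μ = 1258·2.916·0.3187/0.93 = 1257 < 2300, so the laminar assumption holds.
Q = V·A = 2.916·(π/4·0.3187²) = 0.2326 m³/s = 0.2326 m³/s.

Q ≈ 0.2326 m³/s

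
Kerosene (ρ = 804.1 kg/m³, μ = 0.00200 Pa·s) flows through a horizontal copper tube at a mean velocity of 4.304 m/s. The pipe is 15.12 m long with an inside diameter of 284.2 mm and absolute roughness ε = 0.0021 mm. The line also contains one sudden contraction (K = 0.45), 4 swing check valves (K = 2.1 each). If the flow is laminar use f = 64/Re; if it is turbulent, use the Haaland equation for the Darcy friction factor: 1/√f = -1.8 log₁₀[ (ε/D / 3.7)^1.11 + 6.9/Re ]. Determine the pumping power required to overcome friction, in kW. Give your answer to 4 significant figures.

Reynolds number Re = ρVD/μ = 804.1 · 4.304 · 0.2842 / 0.002 = 4.918e+05.
Re > 4000 → turbulent. Relative roughness ε/D = 2.1e-06/0.2842 = 7.39e-06. Haaland: 1/√f = -1.8 log₁₀[(7.39e-06/3.7)^1.11 + 6.9/4.918e+05] = -1.8 log₁₀[4.71e-07 + 1.4e-05] = 8.709, so f = 0.01318.
Total minor-loss coefficient ΣK = 1·0.45 + 4·2.1 = 8.85.
ΔP = [f·L/D + ΣK]·(ρV²/2) = [0.01318·15.12/0.2842 + 8.85]·(804.1·4.304²/2) = [0.7014 + 8.85]·7448 = 7.114e+04 Pa.
Q = V·A = 4.304·0.06344 = 0.273 m³/s.
Pumping power P = QΔP = 0.273·7.114e+04 = 19422 W = 19.42 kW.

P ≈ 19.42 kW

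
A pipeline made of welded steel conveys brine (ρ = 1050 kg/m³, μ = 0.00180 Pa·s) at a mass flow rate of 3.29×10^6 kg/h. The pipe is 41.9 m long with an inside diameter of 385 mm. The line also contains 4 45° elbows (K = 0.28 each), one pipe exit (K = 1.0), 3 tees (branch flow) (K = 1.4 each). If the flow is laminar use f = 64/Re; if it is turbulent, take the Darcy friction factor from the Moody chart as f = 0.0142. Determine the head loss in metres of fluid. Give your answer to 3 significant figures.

h_f ≈ 22.4 m

ṁ = 3.29×10^6 kg/h = 3.29×10^6/3600 = 913.9 kg/s.
A = πD²/4 = π(0.385)²/4 = 0.1164 m²; mean velocity V = ṁ/(ρA) = 913.9/(1050 · 0.1164) = 7.476 m/s.
Reynolds number Re = ρVD/μ = 1050 · 7.476 · 0.385 / 0.0018 = 1.679e+06.
Re > 4000 → turbulent; use the Moody-chart value f = 0.0142.
Total minor-loss coefficient ΣK = 4·0.28 + 1·1 + 3·1.4 = 6.32.
ΔP = [f·L/D + ΣK]·(ρV²/2) = [0.0142·41.9/0.385 + 6.32]·(1050·7.476²/2) = [1.545 + 6.32]·2.935e+04 = 2.308e+05 Pa.
Head loss h_f = ΔP/(ρg) = 2.308e+05/(1050·9.81) = 22.4 m.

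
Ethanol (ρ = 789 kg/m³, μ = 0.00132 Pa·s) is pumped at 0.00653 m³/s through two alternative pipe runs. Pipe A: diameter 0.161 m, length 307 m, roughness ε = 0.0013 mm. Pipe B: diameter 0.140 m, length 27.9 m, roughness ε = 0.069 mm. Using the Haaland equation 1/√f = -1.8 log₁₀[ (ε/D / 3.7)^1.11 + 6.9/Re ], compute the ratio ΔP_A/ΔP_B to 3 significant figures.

Pipe A: V = Q/A = 0.00653/0.02036 = 0.3208 m/s; Re = 3.087e+04; ε/D = 8.07e-06; Haaland → f = 0.02317; ΔP_A = f(L/D)(ρV²/2) = 1793 Pa.
Pipe B: V = Q/A = 0.00653/0.01539 = 0.4242 m/s; Re = 3.55e+04; ε/D = 0.000493; Haaland → f = 0.02366; ΔP_B = f(L/D)(ρV²/2) = 334.7 Pa.
ΔP_A/ΔP_B = 1793/334.7 = 5.36.

ΔP_A/ΔP_B ≈ 5.36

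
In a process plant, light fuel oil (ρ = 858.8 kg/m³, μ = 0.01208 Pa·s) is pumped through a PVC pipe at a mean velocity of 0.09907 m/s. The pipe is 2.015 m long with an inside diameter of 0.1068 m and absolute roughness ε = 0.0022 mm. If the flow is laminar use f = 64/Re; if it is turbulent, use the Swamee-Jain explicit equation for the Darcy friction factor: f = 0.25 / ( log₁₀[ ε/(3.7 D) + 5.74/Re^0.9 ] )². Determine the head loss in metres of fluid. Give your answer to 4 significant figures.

Reynolds number Re = ρVD/μ = 858.8 · 0.09907 · 0.1068 / 0.0121 = 752.2.
Re < 2300 → laminar flow, so f = 64/Re = 64/752.2 = 0.08508 (the turbulent correlation is not needed).
Darcy-Weisbach: ΔP = f(L/D)(ρV²/2) = 0.08508·(2.015/0.1068)·(858.8·0.09907²/2) = 0.08508·18.87·4.215 = 6.765 Pa.
Head loss h_f = ΔP/(ρg) = 6.765/(858.8·9.81) = 8.030×10^-4 m.

h_f ≈ 8.030×10^-4 m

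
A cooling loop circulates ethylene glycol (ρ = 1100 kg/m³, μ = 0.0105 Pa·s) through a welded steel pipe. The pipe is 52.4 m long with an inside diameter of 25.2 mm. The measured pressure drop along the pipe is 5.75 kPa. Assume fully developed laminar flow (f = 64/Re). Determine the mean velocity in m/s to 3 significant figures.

For laminar flow, f = 64/Re with Re = ρVD/μ, so Darcy-Weisbach reduces to ΔP = 32μLV/D². Solving for V: V = ΔP·D²/(32μL) = 5750·(0.0252)²/(32·0.0105·52.4) = 0.2074 m/s.
Check: Re = ρVD/μ = 1100·0.2074·0.0252/0.0105 = 547.5 < 2300, so the laminar assumption holds.

V ≈ 0.207 m/s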